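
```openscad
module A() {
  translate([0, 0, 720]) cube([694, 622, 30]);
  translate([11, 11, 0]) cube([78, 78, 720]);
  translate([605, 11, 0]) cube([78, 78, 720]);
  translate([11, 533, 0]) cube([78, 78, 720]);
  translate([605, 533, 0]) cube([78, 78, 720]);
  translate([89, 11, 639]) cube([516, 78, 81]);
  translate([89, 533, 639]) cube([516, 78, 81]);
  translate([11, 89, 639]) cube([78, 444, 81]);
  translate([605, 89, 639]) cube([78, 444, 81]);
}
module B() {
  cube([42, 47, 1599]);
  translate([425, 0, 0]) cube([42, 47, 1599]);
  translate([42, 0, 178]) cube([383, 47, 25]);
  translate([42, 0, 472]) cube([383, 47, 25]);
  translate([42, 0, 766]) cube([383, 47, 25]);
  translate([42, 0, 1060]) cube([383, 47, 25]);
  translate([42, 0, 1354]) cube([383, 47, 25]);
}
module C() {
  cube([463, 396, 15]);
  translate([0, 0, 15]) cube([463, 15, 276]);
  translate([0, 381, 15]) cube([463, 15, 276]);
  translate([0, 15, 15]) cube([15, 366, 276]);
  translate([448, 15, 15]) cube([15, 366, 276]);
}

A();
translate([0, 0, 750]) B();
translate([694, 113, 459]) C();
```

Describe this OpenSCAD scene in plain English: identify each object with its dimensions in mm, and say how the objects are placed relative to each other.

A is a table: top 694 mm (x) × 622 mm (y), 30 mm thick, upper face at z = 750 mm, on four 78×78 mm square legs, each inset 11 mm from the nearest pair of top edges, running from z = 0 to the bottom of the top. Four apron rails, 78 mm thick and 81 mm tall, run between adjacent legs with their top edges flush with the underside of the top and their outer faces flush with the legs' outer faces.

B is a wooden ladder with two side rails of 42×47 mm section and 1599 mm height, set 467 mm apart overall. Between them run 5 rectangular rungs (47 mm deep, 25 mm thick), front faces flush with the rails' −y face. The bottom of the first rung is 178 mm above the floor and each subsequent rung is 294 mm higher than the one below.

C is an open storage box with external size 463×396×291 mm and wall thickness 15 mm (the base is also 15 mm thick). The base covers the whole footprint; the four walls stand on the base, with the y-facing walls full-width and the x-facing walls fitting between their inner faces.

The ladder is on top of the table. The open box is beside the table with their tops flush at z = 750.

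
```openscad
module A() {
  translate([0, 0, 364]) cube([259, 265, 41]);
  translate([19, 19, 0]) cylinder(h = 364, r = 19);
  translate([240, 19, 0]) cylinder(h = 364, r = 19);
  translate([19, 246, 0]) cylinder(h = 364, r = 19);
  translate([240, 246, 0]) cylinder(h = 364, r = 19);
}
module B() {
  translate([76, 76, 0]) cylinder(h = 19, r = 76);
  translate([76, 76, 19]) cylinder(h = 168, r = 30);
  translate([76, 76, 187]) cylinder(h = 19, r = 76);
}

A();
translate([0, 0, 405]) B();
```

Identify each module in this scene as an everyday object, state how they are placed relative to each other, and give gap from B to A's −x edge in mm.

A is a stool. B is a spool. The spool is on top of the stool. The gap from the spool to the stool's −x edge is 0 mm.

The spool's min-x is at 0; the stool's min-x is 0; gap = 0 mm.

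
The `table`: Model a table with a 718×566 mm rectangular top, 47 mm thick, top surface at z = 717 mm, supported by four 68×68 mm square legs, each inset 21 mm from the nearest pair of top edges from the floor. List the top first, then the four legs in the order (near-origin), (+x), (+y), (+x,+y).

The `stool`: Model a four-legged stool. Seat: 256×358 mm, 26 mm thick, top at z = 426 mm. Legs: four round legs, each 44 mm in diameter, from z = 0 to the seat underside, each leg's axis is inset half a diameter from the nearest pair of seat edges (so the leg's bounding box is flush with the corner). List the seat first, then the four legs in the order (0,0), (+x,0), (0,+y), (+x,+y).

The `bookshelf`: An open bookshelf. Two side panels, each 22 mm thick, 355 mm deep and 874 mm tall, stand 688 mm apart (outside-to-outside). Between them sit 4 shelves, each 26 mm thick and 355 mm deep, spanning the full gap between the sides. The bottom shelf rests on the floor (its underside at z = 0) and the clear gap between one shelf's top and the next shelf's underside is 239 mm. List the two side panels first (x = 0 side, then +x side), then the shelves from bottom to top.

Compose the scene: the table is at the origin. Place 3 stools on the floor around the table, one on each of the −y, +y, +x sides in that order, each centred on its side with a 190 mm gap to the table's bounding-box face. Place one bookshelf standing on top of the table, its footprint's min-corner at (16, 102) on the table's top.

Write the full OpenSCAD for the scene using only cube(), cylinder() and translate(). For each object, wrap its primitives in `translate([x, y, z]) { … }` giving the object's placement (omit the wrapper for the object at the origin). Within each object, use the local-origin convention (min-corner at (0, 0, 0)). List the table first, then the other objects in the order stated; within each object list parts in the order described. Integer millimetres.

translate([0, 0, 670]) cube([718, 566, 47]);
translate([21, 21, 0]) cube([68, 68, 670]);
translate([629, 21, 0]) cube([68, 68, 670]);
translate([21, 477, 0]) cube([68, 68, 670]);
translate([629, 477, 0]) cube([68, 68, 670]);
translate([231, -548, 0]) {
  translate([0, 0, 400]) cube([256, 358, 26]);
  translate([22, 22, 0]) cylinder(h = 400, r = 22);
  translate([234, 22, 0]) cylinder(h = 400, r = 22);
  translate([22, 336, 0]) cylinder(h = 400, r = 22);
  translate([234, 336, 0]) cylinder(h = 400, r = 22);
}
translate([231, 756, 0]) {
  translate([0, 0, 400]) cube([256, 358, 26]);
  translate([22, 22, 0]) cylinder(h = 400, r = 22);
  translate([234, 22, 0]) cylinder(h = 400, r = 22);
  translate([22, 336, 0]) cylinder(h = 400, r = 22);
  translate([234, 336, 0]) cylinder(h = 400, r = 22);
}
translate([908, 104, 0]) {
  translate([0, 0, 400]) cube([256, 358, 26]);
  translate([22, 22, 0]) cylinder(h = 400, r = 22);
  translate([234, 22, 0]) cylinder(h = 400, r = 22);
  translate([22, 336, 0]) cylinder(h = 400, r = 22);
  translate([234, 336, 0]) cylinder(h = 400, r = 22);
}
translate([16, 102, 717]) {
  cube([22, 355, 874]);
  translate([666, 0, 0]) cube([22, 355, 874]);
  translate([22, 0, 0]) cube([644, 355, 26]);
  translate([22, 0, 265]) cube([644, 355, 26]);
  translate([22, 0, 530]) cube([644, 355, 26]);
  translate([22, 0, 795]) cube([644, 355, 26]);
}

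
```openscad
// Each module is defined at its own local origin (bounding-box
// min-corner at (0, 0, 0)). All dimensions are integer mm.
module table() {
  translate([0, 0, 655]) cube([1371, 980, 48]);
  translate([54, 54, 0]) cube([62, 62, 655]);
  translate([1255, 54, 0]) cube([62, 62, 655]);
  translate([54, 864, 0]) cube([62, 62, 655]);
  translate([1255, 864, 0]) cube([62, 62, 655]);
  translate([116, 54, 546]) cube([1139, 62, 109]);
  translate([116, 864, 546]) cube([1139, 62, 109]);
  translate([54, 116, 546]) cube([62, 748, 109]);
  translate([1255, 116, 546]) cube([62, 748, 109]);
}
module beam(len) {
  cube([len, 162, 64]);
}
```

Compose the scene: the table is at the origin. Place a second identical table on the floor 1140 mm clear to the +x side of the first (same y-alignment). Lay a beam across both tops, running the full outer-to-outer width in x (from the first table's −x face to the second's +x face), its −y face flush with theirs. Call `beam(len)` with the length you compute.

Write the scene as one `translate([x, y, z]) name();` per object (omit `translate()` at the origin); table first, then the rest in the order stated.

table();
translate([2511, 0, 0]) table();
translate([0, 0, 703]) beam(3882);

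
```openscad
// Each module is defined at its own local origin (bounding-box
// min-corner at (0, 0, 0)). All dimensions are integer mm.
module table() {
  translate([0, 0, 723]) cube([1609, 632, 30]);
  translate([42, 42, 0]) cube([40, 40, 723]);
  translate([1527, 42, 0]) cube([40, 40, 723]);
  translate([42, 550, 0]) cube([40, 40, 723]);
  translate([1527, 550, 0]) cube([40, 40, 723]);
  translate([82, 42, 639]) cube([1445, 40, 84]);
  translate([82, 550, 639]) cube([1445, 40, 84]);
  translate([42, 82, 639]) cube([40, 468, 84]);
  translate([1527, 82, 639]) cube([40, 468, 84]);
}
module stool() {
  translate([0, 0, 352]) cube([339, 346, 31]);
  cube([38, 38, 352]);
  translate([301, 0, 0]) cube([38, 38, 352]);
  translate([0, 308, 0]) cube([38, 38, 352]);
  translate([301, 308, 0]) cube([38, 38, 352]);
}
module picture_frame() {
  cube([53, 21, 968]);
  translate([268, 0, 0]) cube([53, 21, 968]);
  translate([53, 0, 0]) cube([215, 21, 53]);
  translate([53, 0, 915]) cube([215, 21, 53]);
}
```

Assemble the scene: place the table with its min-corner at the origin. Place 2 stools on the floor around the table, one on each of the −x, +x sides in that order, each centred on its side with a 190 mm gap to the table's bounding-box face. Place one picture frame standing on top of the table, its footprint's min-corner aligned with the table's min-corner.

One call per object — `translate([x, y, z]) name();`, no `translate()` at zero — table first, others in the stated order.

table();
translate([-529, 143, 0]) stool();
translate([1799, 143, 0]) stool();
translate([0, 0, 753]) picture_frame();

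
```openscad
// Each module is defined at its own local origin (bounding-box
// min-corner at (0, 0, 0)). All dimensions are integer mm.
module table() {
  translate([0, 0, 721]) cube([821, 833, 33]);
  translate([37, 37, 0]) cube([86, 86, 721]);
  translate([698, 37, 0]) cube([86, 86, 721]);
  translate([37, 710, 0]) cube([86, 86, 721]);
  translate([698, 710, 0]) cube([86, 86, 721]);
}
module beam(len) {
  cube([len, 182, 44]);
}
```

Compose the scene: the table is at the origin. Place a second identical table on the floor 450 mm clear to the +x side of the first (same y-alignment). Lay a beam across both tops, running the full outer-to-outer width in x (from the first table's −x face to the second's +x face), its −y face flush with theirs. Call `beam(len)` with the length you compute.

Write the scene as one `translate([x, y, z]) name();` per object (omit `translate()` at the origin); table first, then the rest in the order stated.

table();
translate([1271, 0, 0]) table();
translate([0, 0, 754]) beam(2092);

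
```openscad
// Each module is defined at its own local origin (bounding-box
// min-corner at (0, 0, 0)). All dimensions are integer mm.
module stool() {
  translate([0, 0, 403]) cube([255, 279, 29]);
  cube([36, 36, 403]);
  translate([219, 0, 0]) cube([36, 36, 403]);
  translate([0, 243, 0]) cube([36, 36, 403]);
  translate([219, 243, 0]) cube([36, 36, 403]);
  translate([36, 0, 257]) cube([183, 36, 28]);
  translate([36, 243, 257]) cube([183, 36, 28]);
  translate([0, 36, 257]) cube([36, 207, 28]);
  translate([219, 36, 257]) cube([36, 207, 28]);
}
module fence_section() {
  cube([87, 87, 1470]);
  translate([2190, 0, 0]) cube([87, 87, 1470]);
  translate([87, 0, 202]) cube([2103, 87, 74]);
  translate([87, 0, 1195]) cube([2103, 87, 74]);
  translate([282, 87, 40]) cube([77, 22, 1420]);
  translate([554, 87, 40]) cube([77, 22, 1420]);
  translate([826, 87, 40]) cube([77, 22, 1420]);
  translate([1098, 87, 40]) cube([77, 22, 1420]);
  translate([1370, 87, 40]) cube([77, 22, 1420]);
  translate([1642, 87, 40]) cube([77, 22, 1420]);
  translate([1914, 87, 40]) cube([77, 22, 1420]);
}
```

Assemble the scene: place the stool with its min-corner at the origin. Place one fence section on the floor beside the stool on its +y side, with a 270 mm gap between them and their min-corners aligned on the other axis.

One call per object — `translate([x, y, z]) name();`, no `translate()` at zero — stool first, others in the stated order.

stool();
translate([0, 549, 0]) fence_section();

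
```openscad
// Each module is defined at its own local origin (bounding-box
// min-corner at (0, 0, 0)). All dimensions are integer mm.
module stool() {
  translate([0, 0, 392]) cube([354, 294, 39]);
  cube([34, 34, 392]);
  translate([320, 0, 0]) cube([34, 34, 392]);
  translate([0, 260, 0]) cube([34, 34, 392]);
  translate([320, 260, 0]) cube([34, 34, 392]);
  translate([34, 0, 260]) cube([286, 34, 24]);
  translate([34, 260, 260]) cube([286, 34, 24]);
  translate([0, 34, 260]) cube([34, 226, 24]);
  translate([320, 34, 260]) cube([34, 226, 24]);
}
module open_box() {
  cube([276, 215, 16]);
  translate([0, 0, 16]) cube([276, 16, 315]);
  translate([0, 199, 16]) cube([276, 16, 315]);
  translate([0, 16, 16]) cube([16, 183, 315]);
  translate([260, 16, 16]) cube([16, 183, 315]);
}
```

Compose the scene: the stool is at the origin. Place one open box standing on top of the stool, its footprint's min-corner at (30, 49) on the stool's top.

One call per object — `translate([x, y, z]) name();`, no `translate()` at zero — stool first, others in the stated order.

stool();
translate([30, 49, 431]) open_box();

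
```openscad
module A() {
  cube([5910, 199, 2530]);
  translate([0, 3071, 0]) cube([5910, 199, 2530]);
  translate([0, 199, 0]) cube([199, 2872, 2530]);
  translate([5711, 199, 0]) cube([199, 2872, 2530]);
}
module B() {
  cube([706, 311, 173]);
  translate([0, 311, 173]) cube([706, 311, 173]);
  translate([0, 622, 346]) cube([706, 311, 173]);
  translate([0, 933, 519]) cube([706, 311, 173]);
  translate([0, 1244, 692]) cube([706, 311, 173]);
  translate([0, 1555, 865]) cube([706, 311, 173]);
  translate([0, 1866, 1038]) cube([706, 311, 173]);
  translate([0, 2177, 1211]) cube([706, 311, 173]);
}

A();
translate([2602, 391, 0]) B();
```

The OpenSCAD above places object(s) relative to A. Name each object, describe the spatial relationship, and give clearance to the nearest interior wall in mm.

A is a house frame. B is a staircase. The staircase sits inside the house frame, centred. The clearance to the nearest interior wall is 192 mm.

Clearances: x = 2403, y = 192; minimum 192 mm.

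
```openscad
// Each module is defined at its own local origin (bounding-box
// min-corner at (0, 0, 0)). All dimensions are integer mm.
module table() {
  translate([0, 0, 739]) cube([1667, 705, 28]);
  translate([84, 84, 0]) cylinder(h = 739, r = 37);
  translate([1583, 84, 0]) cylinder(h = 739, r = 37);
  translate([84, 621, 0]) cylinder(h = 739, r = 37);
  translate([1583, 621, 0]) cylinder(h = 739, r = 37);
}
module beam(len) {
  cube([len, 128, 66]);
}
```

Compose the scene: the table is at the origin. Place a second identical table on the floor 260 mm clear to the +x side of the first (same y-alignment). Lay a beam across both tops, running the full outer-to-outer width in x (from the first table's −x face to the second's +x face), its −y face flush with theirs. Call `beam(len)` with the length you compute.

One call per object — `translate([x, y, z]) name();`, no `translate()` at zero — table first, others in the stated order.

table();
translate([1927, 0, 0]) table();
translate([0, 0, 767]) beam(3594);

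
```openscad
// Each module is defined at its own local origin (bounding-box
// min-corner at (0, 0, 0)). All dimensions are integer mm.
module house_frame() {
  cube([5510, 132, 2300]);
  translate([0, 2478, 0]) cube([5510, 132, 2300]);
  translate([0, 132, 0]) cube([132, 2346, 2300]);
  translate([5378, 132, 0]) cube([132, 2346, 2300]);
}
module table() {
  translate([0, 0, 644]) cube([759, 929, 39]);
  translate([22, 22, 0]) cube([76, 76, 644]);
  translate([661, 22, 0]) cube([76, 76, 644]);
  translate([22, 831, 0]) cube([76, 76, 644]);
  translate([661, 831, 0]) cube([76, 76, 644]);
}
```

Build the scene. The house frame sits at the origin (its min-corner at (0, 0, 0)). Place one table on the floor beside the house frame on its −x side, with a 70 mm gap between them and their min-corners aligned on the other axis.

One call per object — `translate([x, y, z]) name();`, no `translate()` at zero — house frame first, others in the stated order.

house_frame();
translate([-829, 0, 0]) table();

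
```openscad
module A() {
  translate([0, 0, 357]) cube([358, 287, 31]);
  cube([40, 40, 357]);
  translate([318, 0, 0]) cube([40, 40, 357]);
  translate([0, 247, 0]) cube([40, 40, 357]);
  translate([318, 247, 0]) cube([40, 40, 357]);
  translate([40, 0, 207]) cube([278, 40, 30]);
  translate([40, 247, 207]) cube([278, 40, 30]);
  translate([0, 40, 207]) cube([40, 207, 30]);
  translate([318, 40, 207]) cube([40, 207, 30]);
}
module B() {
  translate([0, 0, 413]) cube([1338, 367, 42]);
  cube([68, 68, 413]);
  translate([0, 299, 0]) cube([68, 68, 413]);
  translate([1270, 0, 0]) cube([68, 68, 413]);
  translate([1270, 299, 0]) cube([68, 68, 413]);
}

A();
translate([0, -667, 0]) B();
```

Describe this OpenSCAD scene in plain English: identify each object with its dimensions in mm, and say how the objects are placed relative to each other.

A is a four-legged stool. The seat is a 358×287×31 mm slab whose top surface is at z = 388 mm; four square legs, each 40×40 mm in cross-section, run from the floor (z = 0) to the underside of the seat, each flush with a corner of the seat. Four stretchers, 40 mm wide and 30 mm tall, connect adjacent legs with their undersides at z = 207 mm, each running between the inner faces of the legs it joins and aligned with the legs' outer faces on the other axis.

B is a long wooden bench with a 1338 mm (x) × 367 mm (y) seat, 42 mm thick, its top surface 455 mm above the floor. Four 68 mm square legs at the seat corners, flush with the edges, run from z = 0 to the seat underside.

The bench is on the floor beside the stool on its −y side.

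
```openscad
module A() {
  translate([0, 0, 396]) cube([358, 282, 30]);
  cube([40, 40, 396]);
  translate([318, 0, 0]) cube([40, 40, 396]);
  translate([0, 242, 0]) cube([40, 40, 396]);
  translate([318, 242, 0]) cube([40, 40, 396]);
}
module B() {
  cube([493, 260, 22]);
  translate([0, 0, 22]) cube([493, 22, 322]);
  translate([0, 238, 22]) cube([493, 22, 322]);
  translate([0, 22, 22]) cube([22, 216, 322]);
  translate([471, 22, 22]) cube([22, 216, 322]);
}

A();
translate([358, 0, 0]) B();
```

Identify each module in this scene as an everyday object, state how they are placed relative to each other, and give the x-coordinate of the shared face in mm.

The stool's +x face and the open box's −x face are both at x = 358 mm.

A is a stool. B is an open box. The open box is against the stool's +x side, with their −y faces flush. The x-coordinate of the shared face is 358 mm.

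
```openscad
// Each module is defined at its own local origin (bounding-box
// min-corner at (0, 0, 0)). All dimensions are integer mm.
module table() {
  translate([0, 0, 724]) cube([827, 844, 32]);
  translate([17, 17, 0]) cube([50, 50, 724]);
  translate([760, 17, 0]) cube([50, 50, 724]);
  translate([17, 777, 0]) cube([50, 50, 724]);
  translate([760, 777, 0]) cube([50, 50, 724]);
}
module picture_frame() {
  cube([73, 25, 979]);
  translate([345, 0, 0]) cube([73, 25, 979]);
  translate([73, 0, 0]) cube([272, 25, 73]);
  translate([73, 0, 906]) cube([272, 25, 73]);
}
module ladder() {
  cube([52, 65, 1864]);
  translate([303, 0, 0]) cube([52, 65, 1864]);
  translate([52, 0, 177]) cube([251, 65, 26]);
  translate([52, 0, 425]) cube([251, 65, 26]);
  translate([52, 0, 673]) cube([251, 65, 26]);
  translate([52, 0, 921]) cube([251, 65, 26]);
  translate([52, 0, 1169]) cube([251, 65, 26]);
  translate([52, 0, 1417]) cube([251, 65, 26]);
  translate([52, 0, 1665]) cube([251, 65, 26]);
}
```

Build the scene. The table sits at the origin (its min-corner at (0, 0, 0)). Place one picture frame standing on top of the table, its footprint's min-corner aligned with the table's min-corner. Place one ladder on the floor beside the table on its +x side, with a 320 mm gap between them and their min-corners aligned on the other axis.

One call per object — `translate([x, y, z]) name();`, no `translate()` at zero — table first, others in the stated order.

table();
translate([0, 0, 756]) picture_frame();
translate([1147, 0, 0]) ladder();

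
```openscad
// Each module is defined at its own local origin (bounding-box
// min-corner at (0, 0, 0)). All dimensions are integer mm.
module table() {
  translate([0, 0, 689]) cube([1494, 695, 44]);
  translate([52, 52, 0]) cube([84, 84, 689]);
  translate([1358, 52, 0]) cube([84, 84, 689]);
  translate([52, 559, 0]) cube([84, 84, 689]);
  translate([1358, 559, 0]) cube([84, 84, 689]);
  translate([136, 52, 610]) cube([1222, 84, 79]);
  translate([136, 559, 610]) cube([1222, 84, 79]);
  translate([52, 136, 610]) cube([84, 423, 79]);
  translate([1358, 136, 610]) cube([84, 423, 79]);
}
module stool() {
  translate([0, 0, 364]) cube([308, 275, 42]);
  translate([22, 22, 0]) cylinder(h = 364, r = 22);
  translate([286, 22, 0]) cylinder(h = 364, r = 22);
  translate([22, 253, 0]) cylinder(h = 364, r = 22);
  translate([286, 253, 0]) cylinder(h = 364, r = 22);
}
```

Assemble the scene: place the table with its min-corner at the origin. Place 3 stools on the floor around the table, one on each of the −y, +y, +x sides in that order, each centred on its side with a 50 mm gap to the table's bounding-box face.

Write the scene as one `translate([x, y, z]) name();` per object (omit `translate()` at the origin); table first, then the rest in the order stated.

table();
translate([593, -325, 0]) stool();
translate([593, 745, 0]) stool();
translate([1544, 210, 0]) stool();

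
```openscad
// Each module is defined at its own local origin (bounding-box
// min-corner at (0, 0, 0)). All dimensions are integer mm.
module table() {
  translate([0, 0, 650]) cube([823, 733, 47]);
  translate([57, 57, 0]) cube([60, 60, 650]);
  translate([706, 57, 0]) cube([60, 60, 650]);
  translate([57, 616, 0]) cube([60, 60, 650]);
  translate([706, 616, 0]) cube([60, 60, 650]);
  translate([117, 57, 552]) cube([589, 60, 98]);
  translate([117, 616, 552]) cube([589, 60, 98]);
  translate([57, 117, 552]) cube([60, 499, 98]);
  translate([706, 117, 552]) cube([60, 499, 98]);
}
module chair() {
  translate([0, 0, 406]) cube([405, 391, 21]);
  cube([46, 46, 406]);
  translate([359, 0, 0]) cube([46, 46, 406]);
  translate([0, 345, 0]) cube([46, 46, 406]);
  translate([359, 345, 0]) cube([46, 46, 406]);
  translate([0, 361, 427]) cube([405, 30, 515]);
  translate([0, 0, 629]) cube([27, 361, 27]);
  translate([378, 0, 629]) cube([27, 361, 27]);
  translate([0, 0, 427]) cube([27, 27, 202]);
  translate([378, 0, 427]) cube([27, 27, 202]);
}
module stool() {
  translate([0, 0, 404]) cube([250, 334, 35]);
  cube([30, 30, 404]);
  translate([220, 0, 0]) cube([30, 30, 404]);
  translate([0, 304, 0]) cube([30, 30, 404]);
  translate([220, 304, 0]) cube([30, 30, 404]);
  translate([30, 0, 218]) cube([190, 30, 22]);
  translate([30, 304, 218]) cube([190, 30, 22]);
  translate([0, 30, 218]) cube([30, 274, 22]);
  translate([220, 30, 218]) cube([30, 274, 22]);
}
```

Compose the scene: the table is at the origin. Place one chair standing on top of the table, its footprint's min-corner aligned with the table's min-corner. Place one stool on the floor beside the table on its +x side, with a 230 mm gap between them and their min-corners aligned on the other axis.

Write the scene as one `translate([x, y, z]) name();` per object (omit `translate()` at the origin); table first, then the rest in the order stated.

table();
translate([0, 0, 697]) chair();
translate([1053, 0, 0]) stool();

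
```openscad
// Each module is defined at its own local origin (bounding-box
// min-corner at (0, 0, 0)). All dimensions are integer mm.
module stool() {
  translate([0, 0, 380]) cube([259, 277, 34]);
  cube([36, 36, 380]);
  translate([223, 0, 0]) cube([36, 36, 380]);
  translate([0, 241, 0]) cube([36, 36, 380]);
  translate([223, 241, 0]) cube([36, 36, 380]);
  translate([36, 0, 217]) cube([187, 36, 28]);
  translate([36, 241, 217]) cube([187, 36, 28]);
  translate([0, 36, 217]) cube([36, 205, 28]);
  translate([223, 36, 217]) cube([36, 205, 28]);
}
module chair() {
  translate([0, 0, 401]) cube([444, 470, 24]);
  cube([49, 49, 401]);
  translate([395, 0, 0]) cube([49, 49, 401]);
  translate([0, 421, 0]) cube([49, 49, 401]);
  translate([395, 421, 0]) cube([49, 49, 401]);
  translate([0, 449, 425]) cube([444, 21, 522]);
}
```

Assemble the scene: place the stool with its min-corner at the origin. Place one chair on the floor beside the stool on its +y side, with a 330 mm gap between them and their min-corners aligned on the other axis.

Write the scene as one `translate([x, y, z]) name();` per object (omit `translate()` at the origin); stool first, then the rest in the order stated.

stool();
translate([0, 607, 0]) chair();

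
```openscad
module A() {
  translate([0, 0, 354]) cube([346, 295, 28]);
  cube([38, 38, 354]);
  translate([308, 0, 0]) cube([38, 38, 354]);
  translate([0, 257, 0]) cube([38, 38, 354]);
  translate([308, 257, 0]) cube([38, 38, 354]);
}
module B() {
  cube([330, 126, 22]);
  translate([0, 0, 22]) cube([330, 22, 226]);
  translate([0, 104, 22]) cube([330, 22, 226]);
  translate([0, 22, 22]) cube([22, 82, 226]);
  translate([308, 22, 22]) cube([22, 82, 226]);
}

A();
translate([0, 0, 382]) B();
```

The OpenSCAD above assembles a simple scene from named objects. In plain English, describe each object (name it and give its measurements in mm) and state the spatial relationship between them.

A is a four-legged stool. The seat is a 346×295×28 mm slab whose top surface is at z = 382 mm; four square legs, each 38×38 mm in cross-section, run from the floor (z = 0) to the underside of the seat, each flush with a corner of the seat.

B is an open storage box with external size 330×126×248 mm and wall thickness 22 mm (the base is also 22 mm thick). The base covers the whole footprint; the four walls stand on the base, with the y-facing walls full-width and the x-facing walls fitting between their inner faces.

The open box is on top of the stool.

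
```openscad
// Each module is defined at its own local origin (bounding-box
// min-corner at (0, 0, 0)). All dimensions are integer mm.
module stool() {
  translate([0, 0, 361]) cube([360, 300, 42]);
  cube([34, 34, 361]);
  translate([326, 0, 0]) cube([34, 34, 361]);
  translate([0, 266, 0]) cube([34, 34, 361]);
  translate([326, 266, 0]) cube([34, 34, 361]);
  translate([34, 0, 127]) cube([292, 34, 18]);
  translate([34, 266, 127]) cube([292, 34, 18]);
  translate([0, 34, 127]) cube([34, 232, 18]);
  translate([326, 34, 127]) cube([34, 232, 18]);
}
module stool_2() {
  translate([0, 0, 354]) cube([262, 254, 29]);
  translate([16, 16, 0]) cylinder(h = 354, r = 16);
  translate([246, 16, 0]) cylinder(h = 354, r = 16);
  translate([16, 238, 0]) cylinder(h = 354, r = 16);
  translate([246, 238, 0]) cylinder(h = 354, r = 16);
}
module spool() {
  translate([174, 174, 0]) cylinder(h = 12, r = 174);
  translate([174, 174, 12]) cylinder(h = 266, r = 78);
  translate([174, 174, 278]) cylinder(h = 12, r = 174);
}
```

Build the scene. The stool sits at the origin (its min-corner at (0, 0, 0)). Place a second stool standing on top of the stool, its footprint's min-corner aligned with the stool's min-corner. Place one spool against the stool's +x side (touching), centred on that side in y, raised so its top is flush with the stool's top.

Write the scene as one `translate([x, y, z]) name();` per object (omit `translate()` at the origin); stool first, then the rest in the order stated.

stool();
translate([0, 0, 403]) stool_2();
translate([360, -24, 113]) spool();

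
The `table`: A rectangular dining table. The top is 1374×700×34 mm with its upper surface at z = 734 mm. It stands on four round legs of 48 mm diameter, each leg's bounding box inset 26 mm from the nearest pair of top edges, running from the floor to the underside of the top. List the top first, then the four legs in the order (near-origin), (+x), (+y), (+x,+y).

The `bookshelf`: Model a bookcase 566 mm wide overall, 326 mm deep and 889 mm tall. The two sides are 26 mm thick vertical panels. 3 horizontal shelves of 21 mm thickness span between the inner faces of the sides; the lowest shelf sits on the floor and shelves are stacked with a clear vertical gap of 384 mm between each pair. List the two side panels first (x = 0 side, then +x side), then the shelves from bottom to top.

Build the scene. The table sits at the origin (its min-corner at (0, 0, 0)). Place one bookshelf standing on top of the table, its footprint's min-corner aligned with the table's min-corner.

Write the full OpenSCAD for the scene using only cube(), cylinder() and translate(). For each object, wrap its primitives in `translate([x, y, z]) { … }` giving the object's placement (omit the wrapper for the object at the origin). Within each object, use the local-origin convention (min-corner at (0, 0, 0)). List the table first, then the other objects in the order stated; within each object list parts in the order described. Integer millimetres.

translate([0, 0, 700]) cube([1374, 700, 34]);
translate([50, 50, 0]) cylinder(h = 700, r = 24);
translate([1324, 50, 0]) cylinder(h = 700, r = 24);
translate([50, 650, 0]) cylinder(h = 700, r = 24);
translate([1324, 650, 0]) cylinder(h = 700, r = 24);
translate([0, 0, 734]) {
  cube([26, 326, 889]);
  translate([540, 0, 0]) cube([26, 326, 889]);
  translate([26, 0, 0]) cube([514, 326, 21]);
  translate([26, 0, 405]) cube([514, 326, 21]);
  translate([26, 0, 810]) cube([514, 326, 21]);
}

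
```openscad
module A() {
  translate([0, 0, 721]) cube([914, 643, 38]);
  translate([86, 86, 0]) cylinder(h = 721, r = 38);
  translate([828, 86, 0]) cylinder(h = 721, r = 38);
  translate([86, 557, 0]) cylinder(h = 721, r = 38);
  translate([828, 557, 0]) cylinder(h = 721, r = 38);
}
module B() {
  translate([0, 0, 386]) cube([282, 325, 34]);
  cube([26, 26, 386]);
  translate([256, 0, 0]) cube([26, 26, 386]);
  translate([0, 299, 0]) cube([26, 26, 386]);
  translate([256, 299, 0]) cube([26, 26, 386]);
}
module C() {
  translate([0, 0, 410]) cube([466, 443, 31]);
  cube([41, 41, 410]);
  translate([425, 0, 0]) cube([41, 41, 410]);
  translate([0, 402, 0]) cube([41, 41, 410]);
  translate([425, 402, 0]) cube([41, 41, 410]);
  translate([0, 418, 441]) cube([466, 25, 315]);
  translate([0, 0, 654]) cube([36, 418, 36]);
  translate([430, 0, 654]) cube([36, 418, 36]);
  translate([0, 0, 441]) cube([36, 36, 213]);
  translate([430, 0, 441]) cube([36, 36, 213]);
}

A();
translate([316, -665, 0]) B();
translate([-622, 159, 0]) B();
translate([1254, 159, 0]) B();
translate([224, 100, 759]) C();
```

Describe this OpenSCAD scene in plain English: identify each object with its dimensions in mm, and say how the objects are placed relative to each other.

A is a table with a 914×643 mm rectangular top, 38 mm thick, top surface at z = 759 mm, supported by four round legs of 76 mm diameter, each leg's bounding box inset 48 mm from the nearest pair of top edges, running from the floor.

B is a four-legged stool. The seat is 282×325 mm, 34 mm thick, top at z = 420 mm. It stands on four square legs, each 26×26 mm in cross-section, from z = 0 to the seat underside, each flush with a corner of the seat.

C is a chair. The seat is a 466×443×31 mm slab with its top at z = 441 mm, on four 41×41 mm corner legs (flush with the seat edges, standing on z = 0). A flat backrest 25 mm thick, 315 mm tall, spans the full seat width and rises from the seat top along its +y edge, rear face flush with the rear of the seat. Two armrests of 36×36 mm section run along each side from the seat's front edge to the front of the backrest, top faces 249 mm above the seat top and outer faces flush with the seat's x-edges; a 36×36 mm post under the front of each armrest stands on the seat at the front corner.

Three stools sit around the table at the −y, −x, +x sides. The chair is on top of the table, centred.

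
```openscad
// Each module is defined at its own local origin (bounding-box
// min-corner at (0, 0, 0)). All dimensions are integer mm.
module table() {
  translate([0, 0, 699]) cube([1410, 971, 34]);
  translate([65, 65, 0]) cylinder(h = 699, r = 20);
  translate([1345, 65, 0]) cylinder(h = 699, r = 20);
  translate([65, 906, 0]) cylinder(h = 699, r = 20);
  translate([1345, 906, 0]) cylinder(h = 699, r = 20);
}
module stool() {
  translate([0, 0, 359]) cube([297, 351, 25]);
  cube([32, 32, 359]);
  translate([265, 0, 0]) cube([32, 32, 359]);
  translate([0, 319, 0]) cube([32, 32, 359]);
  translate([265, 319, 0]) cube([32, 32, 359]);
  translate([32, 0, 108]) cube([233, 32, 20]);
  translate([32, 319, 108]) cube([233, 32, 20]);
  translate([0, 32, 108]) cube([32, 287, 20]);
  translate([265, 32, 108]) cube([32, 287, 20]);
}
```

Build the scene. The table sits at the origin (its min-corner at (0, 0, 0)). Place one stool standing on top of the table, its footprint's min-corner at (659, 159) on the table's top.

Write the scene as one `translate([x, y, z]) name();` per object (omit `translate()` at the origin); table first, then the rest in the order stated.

table();
translate([659, 159, 733]) stool();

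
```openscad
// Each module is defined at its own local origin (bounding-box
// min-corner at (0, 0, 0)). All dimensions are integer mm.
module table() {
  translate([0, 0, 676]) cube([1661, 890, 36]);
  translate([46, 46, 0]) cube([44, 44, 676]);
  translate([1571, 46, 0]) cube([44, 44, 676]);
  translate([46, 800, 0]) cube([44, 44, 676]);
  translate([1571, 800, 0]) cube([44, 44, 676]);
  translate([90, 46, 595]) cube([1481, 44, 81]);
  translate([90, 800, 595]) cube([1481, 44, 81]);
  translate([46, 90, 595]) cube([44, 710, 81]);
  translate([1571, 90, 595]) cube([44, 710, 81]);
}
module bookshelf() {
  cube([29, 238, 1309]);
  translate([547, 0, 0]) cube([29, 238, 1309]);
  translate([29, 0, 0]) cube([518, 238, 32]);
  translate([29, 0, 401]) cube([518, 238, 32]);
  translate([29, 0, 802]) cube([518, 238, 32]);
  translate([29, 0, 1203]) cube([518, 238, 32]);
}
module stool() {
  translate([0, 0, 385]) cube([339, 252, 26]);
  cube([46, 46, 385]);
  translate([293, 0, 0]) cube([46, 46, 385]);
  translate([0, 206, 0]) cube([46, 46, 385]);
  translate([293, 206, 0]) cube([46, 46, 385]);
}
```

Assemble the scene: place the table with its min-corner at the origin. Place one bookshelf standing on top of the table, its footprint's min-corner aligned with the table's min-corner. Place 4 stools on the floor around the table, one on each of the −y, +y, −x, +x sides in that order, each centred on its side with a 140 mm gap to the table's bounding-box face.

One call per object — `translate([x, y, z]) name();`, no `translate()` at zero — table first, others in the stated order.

table();
translate([0, 0, 712]) bookshelf();
translate([661, -392, 0]) stool();
translate([661, 1030, 0]) stool();
translate([-479, 319, 0]) stool();
translate([1801, 319, 0]) stool();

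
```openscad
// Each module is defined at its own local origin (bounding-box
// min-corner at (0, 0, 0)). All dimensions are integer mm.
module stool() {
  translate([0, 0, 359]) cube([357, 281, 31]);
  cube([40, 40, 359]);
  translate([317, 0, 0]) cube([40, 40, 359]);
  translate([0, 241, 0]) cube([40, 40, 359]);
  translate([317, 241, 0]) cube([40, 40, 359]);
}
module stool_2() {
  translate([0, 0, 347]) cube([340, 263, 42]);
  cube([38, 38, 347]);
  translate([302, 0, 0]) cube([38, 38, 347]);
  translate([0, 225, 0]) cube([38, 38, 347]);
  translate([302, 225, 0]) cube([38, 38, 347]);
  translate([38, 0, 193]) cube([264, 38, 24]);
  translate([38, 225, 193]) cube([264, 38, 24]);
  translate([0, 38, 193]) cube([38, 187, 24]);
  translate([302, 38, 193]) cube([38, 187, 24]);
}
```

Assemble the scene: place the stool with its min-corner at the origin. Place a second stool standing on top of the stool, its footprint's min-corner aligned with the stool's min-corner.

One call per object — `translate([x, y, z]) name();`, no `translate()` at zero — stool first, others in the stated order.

stool();
translate([0, 0, 390]) stool_2();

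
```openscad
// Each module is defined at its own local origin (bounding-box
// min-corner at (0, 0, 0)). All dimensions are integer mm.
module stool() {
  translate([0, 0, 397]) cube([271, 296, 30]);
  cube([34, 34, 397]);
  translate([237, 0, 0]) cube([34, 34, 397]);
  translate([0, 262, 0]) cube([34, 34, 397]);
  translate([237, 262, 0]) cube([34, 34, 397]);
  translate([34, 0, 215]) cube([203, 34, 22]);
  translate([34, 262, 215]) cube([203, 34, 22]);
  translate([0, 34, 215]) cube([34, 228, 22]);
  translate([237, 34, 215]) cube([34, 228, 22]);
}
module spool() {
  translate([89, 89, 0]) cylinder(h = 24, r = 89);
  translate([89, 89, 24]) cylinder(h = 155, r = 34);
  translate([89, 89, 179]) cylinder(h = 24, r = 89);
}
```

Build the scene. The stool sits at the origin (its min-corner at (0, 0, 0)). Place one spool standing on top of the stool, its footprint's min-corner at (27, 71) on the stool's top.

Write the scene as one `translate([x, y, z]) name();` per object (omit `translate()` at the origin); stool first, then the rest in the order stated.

stool();
translate([27, 71, 427]) spool();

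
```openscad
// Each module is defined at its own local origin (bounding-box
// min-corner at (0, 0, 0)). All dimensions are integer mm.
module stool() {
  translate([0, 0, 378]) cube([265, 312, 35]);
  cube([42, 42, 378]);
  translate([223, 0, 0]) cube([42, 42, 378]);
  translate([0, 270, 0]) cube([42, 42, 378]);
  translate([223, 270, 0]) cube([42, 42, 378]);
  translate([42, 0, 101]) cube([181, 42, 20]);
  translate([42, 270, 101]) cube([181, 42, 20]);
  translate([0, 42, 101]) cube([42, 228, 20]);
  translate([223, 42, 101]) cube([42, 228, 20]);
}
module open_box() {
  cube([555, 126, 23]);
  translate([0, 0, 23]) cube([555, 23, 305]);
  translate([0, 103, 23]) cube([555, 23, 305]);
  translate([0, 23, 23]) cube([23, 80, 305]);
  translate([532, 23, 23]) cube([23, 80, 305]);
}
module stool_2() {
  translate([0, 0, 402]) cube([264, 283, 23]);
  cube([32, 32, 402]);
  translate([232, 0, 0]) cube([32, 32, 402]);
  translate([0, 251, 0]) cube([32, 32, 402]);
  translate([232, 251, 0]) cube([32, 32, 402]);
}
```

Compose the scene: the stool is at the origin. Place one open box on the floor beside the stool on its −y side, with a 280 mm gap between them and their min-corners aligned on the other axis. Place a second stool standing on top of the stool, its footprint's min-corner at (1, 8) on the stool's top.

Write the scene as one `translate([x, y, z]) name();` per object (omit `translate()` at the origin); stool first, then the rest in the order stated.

stool();
translate([0, -406, 0]) open_box();
translate([1, 8, 413]) stool_2();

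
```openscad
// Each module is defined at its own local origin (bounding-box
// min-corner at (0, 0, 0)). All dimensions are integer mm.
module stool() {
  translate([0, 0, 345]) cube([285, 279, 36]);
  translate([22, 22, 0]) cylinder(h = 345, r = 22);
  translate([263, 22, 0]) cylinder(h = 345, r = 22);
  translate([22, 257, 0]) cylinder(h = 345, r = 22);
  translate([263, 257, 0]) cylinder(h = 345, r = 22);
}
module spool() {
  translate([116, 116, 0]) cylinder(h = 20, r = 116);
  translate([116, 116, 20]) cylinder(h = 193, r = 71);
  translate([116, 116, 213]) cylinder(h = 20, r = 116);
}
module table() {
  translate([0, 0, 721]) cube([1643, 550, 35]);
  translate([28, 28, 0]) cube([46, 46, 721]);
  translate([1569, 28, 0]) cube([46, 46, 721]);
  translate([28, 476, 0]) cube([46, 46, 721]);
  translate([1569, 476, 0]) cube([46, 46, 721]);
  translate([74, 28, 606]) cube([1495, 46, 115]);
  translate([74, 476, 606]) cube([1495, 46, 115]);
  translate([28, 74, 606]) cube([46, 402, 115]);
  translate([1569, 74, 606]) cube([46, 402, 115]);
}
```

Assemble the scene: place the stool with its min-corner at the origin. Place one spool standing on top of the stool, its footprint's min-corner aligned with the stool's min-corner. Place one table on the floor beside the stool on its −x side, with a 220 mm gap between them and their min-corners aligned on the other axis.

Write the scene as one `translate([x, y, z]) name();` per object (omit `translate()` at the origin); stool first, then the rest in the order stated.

stool();
translate([0, 0, 381]) spool();
translate([-1863, 0, 0]) table();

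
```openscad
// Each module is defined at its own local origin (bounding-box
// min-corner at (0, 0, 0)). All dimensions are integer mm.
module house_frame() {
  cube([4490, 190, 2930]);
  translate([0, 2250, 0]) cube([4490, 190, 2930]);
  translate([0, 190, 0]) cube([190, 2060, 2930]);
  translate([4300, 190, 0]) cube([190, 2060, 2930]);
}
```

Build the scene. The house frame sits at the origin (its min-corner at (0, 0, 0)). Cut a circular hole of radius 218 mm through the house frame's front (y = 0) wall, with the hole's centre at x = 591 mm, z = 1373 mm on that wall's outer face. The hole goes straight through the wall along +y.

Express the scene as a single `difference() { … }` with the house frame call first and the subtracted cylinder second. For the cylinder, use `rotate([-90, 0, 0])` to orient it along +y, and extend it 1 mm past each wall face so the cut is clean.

difference() {
  house_frame();
  translate([591, -1, 1373]) rotate([-90, 0, 0]) cylinder(h = 192, r = 218);
}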